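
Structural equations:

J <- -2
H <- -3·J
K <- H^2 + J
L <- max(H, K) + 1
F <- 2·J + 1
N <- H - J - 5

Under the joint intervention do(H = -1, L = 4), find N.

The joint intervention fixes H = -1, L = 4, removing each variable's own equation.
N = H - J - 5  [with H=-1, J=-2]  = -4

-4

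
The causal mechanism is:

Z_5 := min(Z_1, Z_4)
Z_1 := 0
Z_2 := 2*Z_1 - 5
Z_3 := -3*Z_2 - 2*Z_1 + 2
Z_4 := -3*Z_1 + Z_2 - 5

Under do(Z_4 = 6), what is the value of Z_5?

Intervening sets Z_4 = 6 and removes its equation (Z_4 := -3*Z_1 + Z_2 - 5).
Z_5 = min(Z_1, Z_4)  [with Z_1=0, Z_4=6]  = 0

0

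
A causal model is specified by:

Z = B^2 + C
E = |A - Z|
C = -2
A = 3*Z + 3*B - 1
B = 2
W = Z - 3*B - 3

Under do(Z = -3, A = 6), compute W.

-12

The joint intervention fixes Z = -3, A = 6, removing each variable's own equation.
W = Z - 3*B - 3  [with Z=-3, B=2]  = -12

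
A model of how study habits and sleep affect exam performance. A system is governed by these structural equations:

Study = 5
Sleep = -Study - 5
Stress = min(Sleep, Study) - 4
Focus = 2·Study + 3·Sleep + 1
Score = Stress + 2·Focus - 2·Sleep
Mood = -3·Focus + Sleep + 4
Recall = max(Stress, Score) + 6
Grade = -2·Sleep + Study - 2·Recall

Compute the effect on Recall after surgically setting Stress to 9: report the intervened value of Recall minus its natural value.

23

The intervention breaks the incoming arrows to Stress: Stress = min(Sleep, Study) - 4 no longer applies, and Stress = 9.
Sleep = -Study - 5  [with Study=5]  = -10
Focus = 2·Study + 3·Sleep + 1  [with Study=5, Sleep=-10]  = -19
Score = Stress + 2·Focus - 2·Sleep  [with Stress=9, Focus=-19, Sleep=-10]  = -9
Recall = max(Stress, Score) + 6  [with Stress=9, Score=-9]  = 15
Without intervention: Sleep = -Study - 5  [with Study=5]  = -10; Stress = min(Sleep, Study) - 4  [with Sleep=-10, Study=5]  = -14; Focus = 2·Study + 3·Sleep + 1  [with Study=5, Sleep=-10]  = -19; Score = Stress + 2·Focus - 2·Sleep  [with Stress=-14, Focus=-19, Sleep=-10]  = -32; Recall = max(Stress, Score) + 6  [with Stress=-14, Score=-32]  = -8.
Change = 15 − (-8) = 23.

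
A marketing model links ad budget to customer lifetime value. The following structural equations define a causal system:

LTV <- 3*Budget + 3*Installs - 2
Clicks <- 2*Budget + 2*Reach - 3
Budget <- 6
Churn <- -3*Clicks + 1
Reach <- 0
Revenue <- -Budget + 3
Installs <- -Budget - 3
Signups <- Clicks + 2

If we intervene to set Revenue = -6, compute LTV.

-11

do(Revenue=-6) replaces the equation Revenue <- -Budget + 3 with the constant Revenue = -6.
LTV is not downstream of the intervention, so its value is determined by the original equations.
Installs = -Budget - 3  [with Budget=6]  = -9
LTV = 3*Budget + 3*Installs - 2  [with Budget=6, Installs=-9]  = -11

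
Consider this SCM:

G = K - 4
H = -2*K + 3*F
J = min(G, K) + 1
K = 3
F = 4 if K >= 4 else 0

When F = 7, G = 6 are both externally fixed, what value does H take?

15

The joint intervention fixes F = 7, G = 6, removing each variable's own equation.
H = -2*K + 3*F  [with K=3, F=7]  = 15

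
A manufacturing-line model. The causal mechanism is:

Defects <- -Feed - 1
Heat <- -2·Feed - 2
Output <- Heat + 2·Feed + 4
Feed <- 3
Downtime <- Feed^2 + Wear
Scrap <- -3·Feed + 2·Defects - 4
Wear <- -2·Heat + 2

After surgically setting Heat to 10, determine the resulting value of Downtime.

Under do(Heat=10), the mechanism Heat <- -2·Feed - 2 is discarded; Heat is fixed at 10.
Wear = -2·Heat + 2  [with Heat=10]  = -18
Downtime = Feed^2 + Wear  [with Feed=3, Wear=-18]  = -9

-9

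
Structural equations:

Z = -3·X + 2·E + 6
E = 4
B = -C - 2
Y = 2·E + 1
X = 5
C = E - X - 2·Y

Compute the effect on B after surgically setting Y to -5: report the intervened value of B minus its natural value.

-28

do(Y=-5) replaces the equation Y = 2·E + 1 with the constant Y = -5.
C = E - X - 2·Y  [with E=4, X=5, Y=-5]  = 9
B = -C - 2  [with C=9]  = -11
Without intervention: Y = 2·E + 1  [with E=4]  = 9; C = E - X - 2·Y  [with E=4, X=5, Y=9]  = -19; B = -C - 2  [with C=-19]  = 17.
Change = -11 − 17 = -28.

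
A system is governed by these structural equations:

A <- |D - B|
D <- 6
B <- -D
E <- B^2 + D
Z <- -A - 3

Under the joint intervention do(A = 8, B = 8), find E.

70

Setting A = 8, B = 8 by intervention discards those variables' equations.
E = B^2 + D  [with B=8, D=6]  = 70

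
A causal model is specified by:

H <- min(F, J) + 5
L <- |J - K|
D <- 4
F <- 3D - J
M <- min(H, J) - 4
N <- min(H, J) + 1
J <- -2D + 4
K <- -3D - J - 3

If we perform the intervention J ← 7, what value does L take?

29

do(J=7) replaces the equation J <- -2D + 4 with the constant J = 7.
K = -3D - J - 3  [with D=4, J=7]  = -22
L = |J - K|  [with J=7, K=-22]  = 29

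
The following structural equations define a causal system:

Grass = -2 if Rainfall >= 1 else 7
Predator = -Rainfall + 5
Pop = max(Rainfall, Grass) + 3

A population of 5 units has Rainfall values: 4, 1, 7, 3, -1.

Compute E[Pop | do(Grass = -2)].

Every unit gets Grass=-2 under the intervention. Pop values become 7, 4, 10, 6, 2; E[Pop|do(Grass=-2)] = 5.8.

5.8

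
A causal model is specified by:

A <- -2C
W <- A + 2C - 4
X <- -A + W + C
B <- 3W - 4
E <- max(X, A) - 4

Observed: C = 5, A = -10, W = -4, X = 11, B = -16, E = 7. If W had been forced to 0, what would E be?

The intervention breaks the incoming arrows to W: W <- A + 2C - 4 no longer applies, and W = 0.
A = -2C  [with C=5]  = -10
X = -A + W + C  [with A=-10, W=0, C=5]  = 15
E = max(X, A) - 4  [with X=15, A=-10]  = 11

11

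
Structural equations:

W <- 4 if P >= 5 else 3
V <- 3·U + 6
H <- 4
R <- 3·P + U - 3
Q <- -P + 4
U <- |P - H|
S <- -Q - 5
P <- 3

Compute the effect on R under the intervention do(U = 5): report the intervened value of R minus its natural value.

4

do(U=5) replaces the equation U <- |P - H| with the constant U = 5.
R = 3·P + U - 3  [with P=3, U=5]  = 11
Without intervention: U = |P - H|  [with P=3, H=4]  = 1; R = 3·P + U - 3  [with P=3, U=1]  = 7.
Change = 11 − 7 = 4.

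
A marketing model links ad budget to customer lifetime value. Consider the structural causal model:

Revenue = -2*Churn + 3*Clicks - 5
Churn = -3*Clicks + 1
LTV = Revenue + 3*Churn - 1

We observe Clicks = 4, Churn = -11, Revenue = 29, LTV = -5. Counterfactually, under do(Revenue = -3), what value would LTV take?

The intervention breaks the incoming arrows to Revenue: Revenue = -2*Churn + 3*Clicks - 5 no longer applies, and Revenue = -3.
Churn = -3*Clicks + 1  [with Clicks=4]  = -11
LTV = Revenue + 3*Churn - 1  [with Revenue=-3, Churn=-11]  = -37

-37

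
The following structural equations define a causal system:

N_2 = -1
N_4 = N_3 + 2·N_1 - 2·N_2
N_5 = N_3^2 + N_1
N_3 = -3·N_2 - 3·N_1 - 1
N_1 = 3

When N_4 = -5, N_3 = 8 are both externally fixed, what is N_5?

67

The joint intervention fixes N_4 = -5, N_3 = 8, removing each variable's own equation.
N_5 = N_3^2 + N_1  [with N_3=8, N_1=3]  = 67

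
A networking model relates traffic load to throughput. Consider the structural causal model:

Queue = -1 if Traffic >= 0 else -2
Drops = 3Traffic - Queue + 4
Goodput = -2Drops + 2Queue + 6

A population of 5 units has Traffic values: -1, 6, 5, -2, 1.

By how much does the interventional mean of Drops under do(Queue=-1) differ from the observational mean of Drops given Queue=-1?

-6.6

The intervention sets Queue=-1 in all 5 units regardless of Traffic. Recomputing Drops per unit gives 2, 23, 20, -1, 8; average 10.4.
Conditioning on Queue=-1 selects the 3 unit(s) with Traffic ∈ {6, 5, 1}. Their Drops values: 23, 20, 8. Mean = 17.
Difference = 10.4 − 17 = -6.6.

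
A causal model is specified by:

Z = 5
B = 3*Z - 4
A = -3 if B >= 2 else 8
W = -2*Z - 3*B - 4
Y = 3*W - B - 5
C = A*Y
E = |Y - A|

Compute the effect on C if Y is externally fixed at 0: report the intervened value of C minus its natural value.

-471

The intervention breaks the incoming arrows to Y: Y = 3*W - B - 5 no longer applies, and Y = 0.
B = 3*Z - 4  [with Z=5]  = 11
A = -3 if B >= 2 else 8  [with B=11]  = -3
C = A*Y  [with A=-3, Y=0]  = 0
Without intervention: B = 3*Z - 4  [with Z=5]  = 11; A = -3 if B >= 2 else 8  [with B=11]  = -3; W = -2*Z - 3*B - 4  [with Z=5, B=11]  = -47; Y = 3*W - B - 5  [with W=-47, B=11]  = -157; C = A*Y  [with A=-3, Y=-157]  = 471.
Change = 0 − 471 = -471.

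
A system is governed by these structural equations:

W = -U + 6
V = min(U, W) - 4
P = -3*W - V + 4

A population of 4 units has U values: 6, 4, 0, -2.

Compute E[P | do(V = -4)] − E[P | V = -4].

-3

Every unit gets V=-4 under the intervention. P values become 8, 2, -10, -16; E[P|do(V=-4)] = -4.
Conditioning on V=-4 selects the 2 unit(s) with U ∈ {6, 0}. Their P values: 8, -10. Mean = -1.
Difference = -4 − (-1) = -3.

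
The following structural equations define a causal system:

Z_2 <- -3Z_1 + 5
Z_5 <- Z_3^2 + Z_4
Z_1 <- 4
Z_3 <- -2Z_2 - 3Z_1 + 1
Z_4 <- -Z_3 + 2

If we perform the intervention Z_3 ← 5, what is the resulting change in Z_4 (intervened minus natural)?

The intervention breaks the incoming arrows to Z_3: Z_3 <- -2Z_2 - 3Z_1 + 1 no longer applies, and Z_3 = 5.
Z_4 = -Z_3 + 2  [with Z_3=5]  = -3
Without intervention: Z_2 = -3Z_1 + 5  [with Z_1=4]  = -7; Z_3 = -2Z_2 - 3Z_1 + 1  [with Z_2=-7, Z_1=4]  = 3; Z_4 = -Z_3 + 2  [with Z_3=3]  = -1.
Change = -3 − (-1) = -2.

-2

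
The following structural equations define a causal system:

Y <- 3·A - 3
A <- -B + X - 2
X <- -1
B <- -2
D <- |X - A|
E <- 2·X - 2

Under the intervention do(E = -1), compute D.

The intervention breaks the incoming arrows to E: E <- 2·X - 2 no longer applies, and E = -1.
Since D is not a descendant of the intervened variable, it is unaffected.
A = -B + X - 2  [with B=-2, X=-1]  = -1
D = |X - A|  [with X=-1, A=-1]  = 0

0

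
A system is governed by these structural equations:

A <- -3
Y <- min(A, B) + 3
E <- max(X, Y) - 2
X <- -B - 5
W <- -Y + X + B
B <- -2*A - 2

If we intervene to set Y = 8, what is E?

6

The intervention breaks the incoming arrows to Y: Y <- min(A, B) + 3 no longer applies, and Y = 8.
B = -2*A - 2  [with A=-3]  = 4
X = -B - 5  [with B=4]  = -9
E = max(X, Y) - 2  [with X=-9, Y=8]  = 6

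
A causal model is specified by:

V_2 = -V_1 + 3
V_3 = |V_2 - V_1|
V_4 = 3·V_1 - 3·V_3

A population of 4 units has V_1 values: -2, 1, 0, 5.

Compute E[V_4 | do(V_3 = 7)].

The intervention sets V_3=7 in all 4 units regardless of V_1. Recomputing V_4 per unit gives -27, -18, -21, -6; average -18.

-18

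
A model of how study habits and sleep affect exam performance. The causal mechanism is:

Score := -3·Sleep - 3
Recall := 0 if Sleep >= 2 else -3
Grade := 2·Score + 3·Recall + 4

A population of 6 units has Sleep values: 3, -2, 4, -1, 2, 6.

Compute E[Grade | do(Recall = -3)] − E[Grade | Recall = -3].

The intervention sets Recall=-3 in all 6 units regardless of Sleep. Recomputing Grade per unit gives -29, 1, -35, -5, -23, -47; average -23.
Observing Recall=-3 restricts to units where Recall's equation naturally yields -3: Sleep ∈ {-2, -1}. In that subpopulation Grade = 1, -5, mean -2.
Difference = -23 − (-2) = -21.

-21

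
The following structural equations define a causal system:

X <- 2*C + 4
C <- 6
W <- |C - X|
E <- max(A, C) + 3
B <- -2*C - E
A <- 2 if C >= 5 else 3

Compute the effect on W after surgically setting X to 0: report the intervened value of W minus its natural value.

The intervention breaks the incoming arrows to X: X <- 2*C + 4 no longer applies, and X = 0.
W = |C - X|  [with C=6, X=0]  = 6
Without intervention: X = 2*C + 4  [with C=6]  = 16; W = |C - X|  [with C=6, X=16]  = 10.
Change = 6 − 10 = -4.

-4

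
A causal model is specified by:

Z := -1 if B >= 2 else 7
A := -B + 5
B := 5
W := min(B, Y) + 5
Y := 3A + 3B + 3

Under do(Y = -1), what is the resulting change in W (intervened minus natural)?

-6

do(Y=-1) replaces the equation Y := 3A + 3B + 3 with the constant Y = -1.
W = min(B, Y) + 5  [with B=5, Y=-1]  = 4
Without intervention: A = -B + 5  [with B=5]  = 0; Y = 3A + 3B + 3  [with A=0, B=5]  = 18; W = min(B, Y) + 5  [with B=5, Y=18]  = 10.
Change = 4 − 10 = -6.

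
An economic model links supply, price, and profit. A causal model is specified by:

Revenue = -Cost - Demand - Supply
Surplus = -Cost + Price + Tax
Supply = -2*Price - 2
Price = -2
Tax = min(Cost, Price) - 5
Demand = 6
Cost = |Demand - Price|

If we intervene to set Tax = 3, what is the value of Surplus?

-7

Intervening sets Tax = 3 and removes its equation (Tax = min(Cost, Price) - 5).
Cost = |Demand - Price|  [with Demand=6, Price=-2]  = 8
Surplus = -Cost + Price + Tax  [with Cost=8, Price=-2, Tax=3]  = -7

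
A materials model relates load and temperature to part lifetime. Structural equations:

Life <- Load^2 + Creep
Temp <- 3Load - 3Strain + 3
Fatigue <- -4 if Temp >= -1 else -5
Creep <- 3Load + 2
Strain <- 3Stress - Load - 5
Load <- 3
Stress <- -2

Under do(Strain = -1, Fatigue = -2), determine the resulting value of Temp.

Setting Strain = -1, Fatigue = -2 by intervention discards those variables' equations.
Temp = 3Load - 3Strain + 3  [with Load=3, Strain=-1]  = 15

15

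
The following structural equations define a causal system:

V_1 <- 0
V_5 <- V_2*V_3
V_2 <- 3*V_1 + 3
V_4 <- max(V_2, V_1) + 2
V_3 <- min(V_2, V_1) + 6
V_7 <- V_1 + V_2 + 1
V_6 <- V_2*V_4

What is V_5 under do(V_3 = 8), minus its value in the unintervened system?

6

do(V_3=8) replaces the equation V_3 <- min(V_2, V_1) + 6 with the constant V_3 = 8.
V_2 = 3*V_1 + 3  [with V_1=0]  = 3
V_5 = V_2*V_3  [with V_2=3, V_3=8]  = 24
Without intervention: V_2 = 3*V_1 + 3  [with V_1=0]  = 3; V_3 = min(V_2, V_1) + 6  [with V_2=3, V_1=0]  = 6; V_5 = V_2*V_3  [with V_2=3, V_3=6]  = 18.
Change = 24 − 18 = 6.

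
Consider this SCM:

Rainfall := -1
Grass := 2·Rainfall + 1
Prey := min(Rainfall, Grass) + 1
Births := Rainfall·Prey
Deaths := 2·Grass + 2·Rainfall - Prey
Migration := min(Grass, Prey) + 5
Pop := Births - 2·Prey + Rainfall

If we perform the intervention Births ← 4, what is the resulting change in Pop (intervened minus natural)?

4

The intervention breaks the incoming arrows to Births: Births := Rainfall·Prey no longer applies, and Births = 4.
Grass = 2·Rainfall + 1  [with Rainfall=-1]  = -1
Prey = min(Rainfall, Grass) + 1  [with Rainfall=-1, Grass=-1]  = 0
Pop = Births - 2·Prey + Rainfall  [with Births=4, Prey=0, Rainfall=-1]  = 3
Without intervention: Grass = 2·Rainfall + 1  [with Rainfall=-1]  = -1; Prey = min(Rainfall, Grass) + 1  [with Rainfall=-1, Grass=-1]  = 0; Births = Rainfall·Prey  [with Rainfall=-1, Prey=0]  = 0; Pop = Births - 2·Prey + Rainfall  [with Births=0, Prey=0, Rainfall=-1]  = -1.
Change = 3 − (-1) = 4.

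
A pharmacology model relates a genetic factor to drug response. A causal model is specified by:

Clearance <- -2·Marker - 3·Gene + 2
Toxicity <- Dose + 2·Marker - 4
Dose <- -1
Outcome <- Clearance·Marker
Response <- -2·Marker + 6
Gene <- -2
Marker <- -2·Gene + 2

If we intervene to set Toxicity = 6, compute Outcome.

-24

Under do(Toxicity=6), the mechanism Toxicity <- Dose + 2·Marker - 4 is discarded; Toxicity is fixed at 6.
Since Outcome is not a descendant of the intervened variable, it is unaffected.
Marker = -2·Gene + 2  [with Gene=-2]  = 6
Clearance = -2·Marker - 3·Gene + 2  [with Marker=6, Gene=-2]  = -4
Outcome = Clearance·Marker  [with Clearance=-4, Marker=6]  = -24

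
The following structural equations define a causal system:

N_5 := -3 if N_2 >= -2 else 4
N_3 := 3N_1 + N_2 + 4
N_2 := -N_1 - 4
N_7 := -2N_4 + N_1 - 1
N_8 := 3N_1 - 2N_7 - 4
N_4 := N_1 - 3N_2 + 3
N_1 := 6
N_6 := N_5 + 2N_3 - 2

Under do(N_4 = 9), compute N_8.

do(N_4=9) replaces the equation N_4 := N_1 - 3N_2 + 3 with the constant N_4 = 9.
N_7 = -2N_4 + N_1 - 1  [with N_4=9, N_1=6]  = -13
N_8 = 3N_1 - 2N_7 - 4  [with N_1=6, N_7=-13]  = 40

40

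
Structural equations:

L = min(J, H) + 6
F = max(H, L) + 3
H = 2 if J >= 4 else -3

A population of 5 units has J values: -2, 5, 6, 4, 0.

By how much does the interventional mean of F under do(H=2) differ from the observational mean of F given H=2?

Under do(H=2), H's equation is replaced by H=2 for every unit. Per-unit F: 7, 11, 11, 11, 9. Mean = 9.8.
Observing H=2 restricts to units where H's equation naturally yields 2: J ∈ {5, 6, 4}. In that subpopulation F = 11, 11, 11, mean 11.
Difference = 9.8 − 11 = -1.2.

-1.2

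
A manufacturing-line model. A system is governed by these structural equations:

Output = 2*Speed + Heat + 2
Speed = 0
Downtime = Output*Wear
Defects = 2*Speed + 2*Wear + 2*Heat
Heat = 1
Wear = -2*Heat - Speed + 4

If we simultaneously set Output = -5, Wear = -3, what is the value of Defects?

-4

Under do(Output = -5, Wear = -3), each intervened variable's structural equation is replaced by its fixed value.
Defects = 2*Speed + 2*Wear + 2*Heat  [with Speed=0, Wear=-3, Heat=1]  = -4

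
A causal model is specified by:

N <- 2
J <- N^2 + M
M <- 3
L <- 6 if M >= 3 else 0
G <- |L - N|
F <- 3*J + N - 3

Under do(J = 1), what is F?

do(J=1) replaces the equation J <- N^2 + M with the constant J = 1.
F = 3*J + N - 3  [with J=1, N=2]  = 2

2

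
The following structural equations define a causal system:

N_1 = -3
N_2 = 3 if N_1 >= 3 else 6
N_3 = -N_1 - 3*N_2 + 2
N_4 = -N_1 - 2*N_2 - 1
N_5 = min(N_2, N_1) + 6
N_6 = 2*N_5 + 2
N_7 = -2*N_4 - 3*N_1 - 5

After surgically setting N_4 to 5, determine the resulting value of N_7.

-6

The intervention breaks the incoming arrows to N_4: N_4 = -N_1 - 2*N_2 - 1 no longer applies, and N_4 = 5.
N_7 = -2*N_4 - 3*N_1 - 5  [with N_4=5, N_1=-3]  = -6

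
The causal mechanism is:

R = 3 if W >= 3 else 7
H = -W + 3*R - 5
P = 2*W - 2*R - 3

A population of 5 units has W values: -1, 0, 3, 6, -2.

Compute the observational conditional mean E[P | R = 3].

0

Conditioning on R=3 selects the 2 unit(s) with W ∈ {3, 6}. Their P values: -3, 3. Mean = 0.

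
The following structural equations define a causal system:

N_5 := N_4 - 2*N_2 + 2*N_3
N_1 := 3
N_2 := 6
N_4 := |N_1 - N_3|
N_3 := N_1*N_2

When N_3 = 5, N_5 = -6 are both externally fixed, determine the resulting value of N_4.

2

The joint intervention fixes N_3 = 5, N_5 = -6, removing each variable's own equation.
N_4 = |N_1 - N_3|  [with N_1=3, N_3=5]  = 2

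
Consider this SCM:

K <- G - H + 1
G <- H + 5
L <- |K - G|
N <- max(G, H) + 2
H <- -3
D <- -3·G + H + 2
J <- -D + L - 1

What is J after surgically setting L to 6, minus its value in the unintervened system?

Intervening sets L = 6 and removes its equation (L <- |K - G|).
G = H + 5  [with H=-3]  = 2
D = -3·G + H + 2  [with G=2, H=-3]  = -7
J = -D + L - 1  [with D=-7, L=6]  = 12
Without intervention: G = H + 5  [with H=-3]  = 2; K = G - H + 1  [with G=2, H=-3]  = 6; D = -3·G + H + 2  [with G=2, H=-3]  = -7; L = |K - G|  [with K=6, G=2]  = 4; J = -D + L - 1  [with D=-7, L=4]  = 10.
Change = 12 − 10 = 2.

2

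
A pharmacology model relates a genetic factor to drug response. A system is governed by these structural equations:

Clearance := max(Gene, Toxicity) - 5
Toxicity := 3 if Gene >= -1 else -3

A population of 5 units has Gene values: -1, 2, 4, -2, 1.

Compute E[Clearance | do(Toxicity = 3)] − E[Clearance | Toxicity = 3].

Every unit gets Toxicity=3 under the intervention. Clearance values become -2, -2, -1, -2, -2; E[Clearance|do(Toxicity=3)] = -1.8.
Conditioning on Toxicity=3 selects the 4 unit(s) with Gene ∈ {-1, 2, 4, 1}. Their Clearance values: -2, -2, -1, -2. Mean = -1.75.
Difference = -1.8 − (-1.75) = -0.05.

-0.05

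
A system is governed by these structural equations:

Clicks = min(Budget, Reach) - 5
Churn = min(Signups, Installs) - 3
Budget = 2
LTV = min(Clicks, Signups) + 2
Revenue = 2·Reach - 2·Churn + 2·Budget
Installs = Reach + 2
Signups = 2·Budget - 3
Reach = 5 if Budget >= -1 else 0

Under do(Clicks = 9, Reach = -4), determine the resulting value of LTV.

3

Under do(Clicks = 9, Reach = -4), each intervened variable's structural equation is replaced by its fixed value.
Signups = 2·Budget - 3  [with Budget=2]  = 1
LTV = min(Clicks, Signups) + 2  [with Clicks=9, Signups=1]  = 3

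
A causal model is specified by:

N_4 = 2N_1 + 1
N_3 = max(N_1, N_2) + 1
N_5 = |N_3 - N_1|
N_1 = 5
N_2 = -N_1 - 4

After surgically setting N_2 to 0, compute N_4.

11

Under do(N_2=0), the mechanism N_2 = -N_1 - 4 is discarded; N_2 is fixed at 0.
Since N_4 is not a descendant of the intervened variable, it is unaffected.
N_4 = 2N_1 + 1  [with N_1=5]  = 11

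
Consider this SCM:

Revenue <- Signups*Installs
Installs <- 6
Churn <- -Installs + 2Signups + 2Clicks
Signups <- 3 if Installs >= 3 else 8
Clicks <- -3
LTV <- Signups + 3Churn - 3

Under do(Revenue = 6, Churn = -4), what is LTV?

-12

Setting Revenue = 6, Churn = -4 by intervention discards those variables' equations.
Signups = 3 if Installs >= 3 else 8  [with Installs=6]  = 3
LTV = Signups + 3Churn - 3  [with Signups=3, Churn=-4]  = -12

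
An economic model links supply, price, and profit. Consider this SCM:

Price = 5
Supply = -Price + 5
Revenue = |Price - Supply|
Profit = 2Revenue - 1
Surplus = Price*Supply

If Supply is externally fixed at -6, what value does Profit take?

Under do(Supply=-6), the mechanism Supply = -Price + 5 is discarded; Supply is fixed at -6.
Revenue = |Price - Supply|  [with Price=5, Supply=-6]  = 11
Profit = 2Revenue - 1  [with Revenue=11]  = 21

21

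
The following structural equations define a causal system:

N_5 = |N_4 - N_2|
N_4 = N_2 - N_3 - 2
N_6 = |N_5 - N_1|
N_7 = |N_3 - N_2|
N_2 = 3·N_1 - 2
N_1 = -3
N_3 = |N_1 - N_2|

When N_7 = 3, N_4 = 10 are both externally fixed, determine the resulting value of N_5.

Under do(N_7 = 3, N_4 = 10), each intervened variable's structural equation is replaced by its fixed value.
N_2 = 3·N_1 - 2  [with N_1=-3]  = -11
N_5 = |N_4 - N_2|  [with N_4=10, N_2=-11]  = 21

21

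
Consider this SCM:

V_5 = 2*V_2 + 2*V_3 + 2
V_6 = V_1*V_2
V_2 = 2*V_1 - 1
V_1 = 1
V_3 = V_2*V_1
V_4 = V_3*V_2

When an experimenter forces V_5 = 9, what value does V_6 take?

1

The intervention breaks the incoming arrows to V_5: V_5 = 2*V_2 + 2*V_3 + 2 no longer applies, and V_5 = 9.
Since V_6 is not a descendant of the intervened variable, it is unaffected.
V_2 = 2*V_1 - 1  [with V_1=1]  = 1
V_6 = V_1*V_2  [with V_1=1, V_2=1]  = 1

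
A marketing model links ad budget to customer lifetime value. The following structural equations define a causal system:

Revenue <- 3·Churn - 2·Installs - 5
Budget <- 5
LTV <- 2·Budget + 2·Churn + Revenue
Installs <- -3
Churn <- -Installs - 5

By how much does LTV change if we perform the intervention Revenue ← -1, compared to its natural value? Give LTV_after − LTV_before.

Intervening sets Revenue = -1 and removes its equation (Revenue <- 3·Churn - 2·Installs - 5).
Churn = -Installs - 5  [with Installs=-3]  = -2
LTV = 2·Budget + 2·Churn + Revenue  [with Budget=5, Churn=-2, Revenue=-1]  = 5
Without intervention: Churn = -Installs - 5  [with Installs=-3]  = -2; Revenue = 3·Churn - 2·Installs - 5  [with Churn=-2, Installs=-3]  = -5; LTV = 2·Budget + 2·Churn + Revenue  [with Budget=5, Churn=-2, Revenue=-5]  = 1.
Change = 5 − 1 = 4.

4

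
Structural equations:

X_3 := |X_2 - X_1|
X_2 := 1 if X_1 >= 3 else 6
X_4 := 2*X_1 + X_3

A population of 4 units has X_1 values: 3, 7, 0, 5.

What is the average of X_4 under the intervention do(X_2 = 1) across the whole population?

Under do(X_2=1), X_2's equation is replaced by X_2=1 for every unit. Per-unit X_4: 8, 20, 1, 14. Mean = 10.75.

10.75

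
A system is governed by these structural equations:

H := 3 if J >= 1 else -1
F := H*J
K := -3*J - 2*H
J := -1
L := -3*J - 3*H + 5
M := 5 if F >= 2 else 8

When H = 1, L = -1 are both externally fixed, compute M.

8

Setting H = 1, L = -1 by intervention discards those variables' equations.
F = H*J  [with H=1, J=-1]  = -1
M = 5 if F >= 2 else 8  [with F=-1]  = 8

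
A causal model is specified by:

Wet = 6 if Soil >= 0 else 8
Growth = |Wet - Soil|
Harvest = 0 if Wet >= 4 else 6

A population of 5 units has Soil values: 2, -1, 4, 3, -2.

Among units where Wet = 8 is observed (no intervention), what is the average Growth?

E[Growth|Wet=8] averages over only the 2 units with Wet=8 (Soil = -1, -2): Growth = 9, 10, mean 9.5.

9.5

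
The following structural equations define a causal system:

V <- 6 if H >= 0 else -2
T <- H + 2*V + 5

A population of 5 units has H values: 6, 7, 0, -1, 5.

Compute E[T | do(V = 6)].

Every unit gets V=6 under the intervention. T values become 23, 24, 17, 16, 22; E[T|do(V=6)] = 20.4.

20.4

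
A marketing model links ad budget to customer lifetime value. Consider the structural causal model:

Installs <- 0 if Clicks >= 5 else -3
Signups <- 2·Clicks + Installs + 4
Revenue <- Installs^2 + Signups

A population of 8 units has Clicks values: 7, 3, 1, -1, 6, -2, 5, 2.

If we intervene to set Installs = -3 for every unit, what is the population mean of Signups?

6.25

The intervention sets Installs=-3 in all 8 units regardless of Clicks. Recomputing Signups per unit gives 15, 7, 3, -1, 13, -3, 11, 5; average 6.25.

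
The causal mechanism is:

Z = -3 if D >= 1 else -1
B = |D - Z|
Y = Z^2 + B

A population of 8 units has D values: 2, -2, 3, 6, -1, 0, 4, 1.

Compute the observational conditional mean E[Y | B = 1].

E[Y|B=1] averages over only the 2 units with B=1 (D = -2, 0): Y = 2, 2, mean 2.

2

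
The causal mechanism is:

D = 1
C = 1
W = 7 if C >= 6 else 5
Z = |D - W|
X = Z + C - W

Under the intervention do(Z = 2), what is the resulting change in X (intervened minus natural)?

Intervening sets Z = 2 and removes its equation (Z = |D - W|).
W = 7 if C >= 6 else 5  [with C=1]  = 5
X = Z + C - W  [with Z=2, C=1, W=5]  = -2
Without intervention: W = 7 if C >= 6 else 5  [with C=1]  = 5; Z = |D - W|  [with D=1, W=5]  = 4; X = Z + C - W  [with Z=4, C=1, W=5]  = 0.
Change = -2 − 0 = -2.

-2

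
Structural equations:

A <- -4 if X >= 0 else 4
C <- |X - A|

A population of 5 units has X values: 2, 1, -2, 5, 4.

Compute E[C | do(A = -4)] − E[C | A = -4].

do(A=-4) breaks A's dependence on X. With A=-4 fixed, C across the units is 6, 5, 2, 9, 8, mean 6.
E[C|A=-4] averages over only the 4 units with A=-4 (X = 2, 1, 5, 4): C = 6, 5, 9, 8, mean 7.
Difference = 6 − 7 = -1.

-1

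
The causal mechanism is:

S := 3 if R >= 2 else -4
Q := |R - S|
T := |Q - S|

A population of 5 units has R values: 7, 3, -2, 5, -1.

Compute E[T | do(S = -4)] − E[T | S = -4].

Under do(S=-4), S's equation is replaced by S=-4 for every unit. Per-unit T: 15, 11, 6, 13, 7. Mean = 10.4.
Observing S=-4 restricts to units where S's equation naturally yields -4: R ∈ {-2, -1}. In that subpopulation T = 6, 7, mean 6.5.
Difference = 10.4 − 6.5 = 3.9.

3.9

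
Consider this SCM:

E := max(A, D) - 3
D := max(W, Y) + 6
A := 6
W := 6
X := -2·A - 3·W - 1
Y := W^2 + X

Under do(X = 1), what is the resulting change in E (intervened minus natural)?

The intervention breaks the incoming arrows to X: X := -2·A - 3·W - 1 no longer applies, and X = 1.
Y = W^2 + X  [with W=6, X=1]  = 37
D = max(W, Y) + 6  [with W=6, Y=37]  = 43
E = max(A, D) - 3  [with A=6, D=43]  = 40
Without intervention: X = -2·A - 3·W - 1  [with A=6, W=6]  = -31; Y = W^2 + X  [with W=6, X=-31]  = 5; D = max(W, Y) + 6  [with W=6, Y=5]  = 12; E = max(A, D) - 3  [with A=6, D=12]  = 9.
Change = 40 − 9 = 31.

31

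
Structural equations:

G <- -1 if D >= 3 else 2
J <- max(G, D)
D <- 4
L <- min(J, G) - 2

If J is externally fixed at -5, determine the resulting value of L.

-7

The intervention breaks the incoming arrows to J: J <- max(G, D) no longer applies, and J = -5.
G = -1 if D >= 3 else 2  [with D=4]  = -1
L = min(J, G) - 2  [with J=-5, G=-1]  = -7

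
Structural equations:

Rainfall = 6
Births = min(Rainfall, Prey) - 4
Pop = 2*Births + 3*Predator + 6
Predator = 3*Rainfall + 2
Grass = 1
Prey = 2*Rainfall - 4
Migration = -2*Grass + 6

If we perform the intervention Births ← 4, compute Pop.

Under do(Births=4), the mechanism Births = min(Rainfall, Prey) - 4 is discarded; Births is fixed at 4.
Predator = 3*Rainfall + 2  [with Rainfall=6]  = 20
Pop = 2*Births + 3*Predator + 6  [with Births=4, Predator=20]  = 74

74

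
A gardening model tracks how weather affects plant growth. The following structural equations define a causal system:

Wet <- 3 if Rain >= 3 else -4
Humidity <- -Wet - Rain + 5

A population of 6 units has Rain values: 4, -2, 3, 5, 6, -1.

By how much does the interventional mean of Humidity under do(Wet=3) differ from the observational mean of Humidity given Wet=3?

2

Every unit gets Wet=3 under the intervention. Humidity values become -2, 4, -1, -3, -4, 3; E[Humidity|do(Wet=3)] = -0.5.
Observing Wet=3 restricts to units where Wet's equation naturally yields 3: Rain ∈ {4, 3, 5, 6}. In that subpopulation Humidity = -2, -1, -3, -4, mean -2.5.
Difference = -0.5 − (-2.5) = 2.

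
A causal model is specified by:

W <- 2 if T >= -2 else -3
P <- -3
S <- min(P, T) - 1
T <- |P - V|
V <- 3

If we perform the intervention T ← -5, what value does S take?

The intervention breaks the incoming arrows to T: T <- |P - V| no longer applies, and T = -5.
S = min(P, T) - 1  [with P=-3, T=-5]  = -6

-6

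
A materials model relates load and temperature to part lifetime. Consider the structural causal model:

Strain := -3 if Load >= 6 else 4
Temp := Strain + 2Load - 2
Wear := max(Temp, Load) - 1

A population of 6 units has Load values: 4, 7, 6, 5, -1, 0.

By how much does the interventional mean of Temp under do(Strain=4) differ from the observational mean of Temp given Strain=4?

3

Under do(Strain=4), Strain's equation is replaced by Strain=4 for every unit. Per-unit Temp: 10, 16, 14, 12, 0, 2. Mean = 9.
Conditioning on Strain=4 selects the 4 unit(s) with Load ∈ {4, 5, -1, 0}. Their Temp values: 10, 12, 0, 2. Mean = 6.
Difference = 9 − 6 = 3.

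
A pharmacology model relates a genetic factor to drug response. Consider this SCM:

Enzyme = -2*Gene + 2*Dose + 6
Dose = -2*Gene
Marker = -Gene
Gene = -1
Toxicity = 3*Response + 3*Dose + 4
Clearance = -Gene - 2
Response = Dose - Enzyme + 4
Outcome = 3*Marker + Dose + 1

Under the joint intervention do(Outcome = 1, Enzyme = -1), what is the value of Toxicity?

The joint intervention fixes Outcome = 1, Enzyme = -1, removing each variable's own equation.
Dose = -2*Gene  [with Gene=-1]  = 2
Response = Dose - Enzyme + 4  [with Dose=2, Enzyme=-1]  = 7
Toxicity = 3*Response + 3*Dose + 4  [with Response=7, Dose=2]  = 31

31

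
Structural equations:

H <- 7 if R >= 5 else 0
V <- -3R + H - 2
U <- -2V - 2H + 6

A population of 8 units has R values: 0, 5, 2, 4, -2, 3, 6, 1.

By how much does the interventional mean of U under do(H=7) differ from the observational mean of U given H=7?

-18.75

do(H=7) breaks H's dependence on R. With H=7 fixed, U across the units is -18, 12, -6, 6, -30, 0, 18, -12, mean -3.75.
Conditioning on H=7 selects the 2 unit(s) with R ∈ {5, 6}. Their U values: 12, 18. Mean = 15.
Difference = -3.75 − 15 = -18.75.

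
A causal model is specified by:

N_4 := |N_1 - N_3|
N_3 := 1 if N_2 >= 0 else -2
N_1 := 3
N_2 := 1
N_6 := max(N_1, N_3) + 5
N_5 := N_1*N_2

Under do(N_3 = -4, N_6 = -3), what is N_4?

7

Setting N_3 = -4, N_6 = -3 by intervention discards those variables' equations.
N_4 = |N_1 - N_3|  [with N_1=3, N_3=-4]  = 7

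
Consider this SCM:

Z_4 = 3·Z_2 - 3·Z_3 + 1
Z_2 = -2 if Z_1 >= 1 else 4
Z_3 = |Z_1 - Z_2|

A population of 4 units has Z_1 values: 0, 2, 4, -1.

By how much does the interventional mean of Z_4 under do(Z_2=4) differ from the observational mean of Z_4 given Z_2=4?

5.25

Every unit gets Z_2=4 under the intervention. Z_4 values become 1, 7, 13, -2; E[Z_4|do(Z_2=4)] = 4.75.
E[Z_4|Z_2=4] averages over only the 2 units with Z_2=4 (Z_1 = 0, -1): Z_4 = 1, -2, mean -0.5.
Difference = 4.75 − (-0.5) = 5.25.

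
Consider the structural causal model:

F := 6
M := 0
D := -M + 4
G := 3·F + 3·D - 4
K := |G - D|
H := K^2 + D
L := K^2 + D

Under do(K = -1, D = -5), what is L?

The joint intervention fixes K = -1, D = -5, removing each variable's own equation.
L = K^2 + D  [with K=-1, D=-5]  = -4

-4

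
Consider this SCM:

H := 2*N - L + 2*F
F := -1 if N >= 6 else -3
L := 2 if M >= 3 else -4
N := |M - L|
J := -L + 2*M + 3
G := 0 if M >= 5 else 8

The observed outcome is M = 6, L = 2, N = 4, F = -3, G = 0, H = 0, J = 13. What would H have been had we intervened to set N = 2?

The intervention breaks the incoming arrows to N: N := |M - L| no longer applies, and N = 2.
L = 2 if M >= 3 else -4  [with M=6]  = 2
F = -1 if N >= 6 else -3  [with N=2]  = -3
H = 2*N - L + 2*F  [with N=2, L=2, F=-3]  = -4

-4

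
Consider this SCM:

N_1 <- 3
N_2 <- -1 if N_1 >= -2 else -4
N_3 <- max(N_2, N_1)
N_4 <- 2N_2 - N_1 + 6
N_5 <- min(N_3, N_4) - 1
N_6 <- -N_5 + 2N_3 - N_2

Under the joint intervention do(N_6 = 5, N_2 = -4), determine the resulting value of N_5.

-6

The joint intervention fixes N_6 = 5, N_2 = -4, removing each variable's own equation.
N_3 = max(N_2, N_1)  [with N_2=-4, N_1=3]  = 3
N_4 = 2N_2 - N_1 + 6  [with N_2=-4, N_1=3]  = -5
N_5 = min(N_3, N_4) - 1  [with N_3=3, N_4=-5]  = -6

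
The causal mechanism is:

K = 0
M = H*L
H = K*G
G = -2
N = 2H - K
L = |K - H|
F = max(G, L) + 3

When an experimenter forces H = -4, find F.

The intervention breaks the incoming arrows to H: H = K*G no longer applies, and H = -4.
L = |K - H|  [with K=0, H=-4]  = 4
F = max(G, L) + 3  [with G=-2, L=4]  = 7

7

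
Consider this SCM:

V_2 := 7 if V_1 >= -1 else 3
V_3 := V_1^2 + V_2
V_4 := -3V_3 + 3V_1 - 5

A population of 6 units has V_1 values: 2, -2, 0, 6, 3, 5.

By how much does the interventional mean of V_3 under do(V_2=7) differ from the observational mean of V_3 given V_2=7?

-1.8

do(V_2=7) breaks V_2's dependence on V_1. With V_2=7 fixed, V_3 across the units is 11, 11, 7, 43, 16, 32, mean 20.
E[V_3|V_2=7] averages over only the 5 units with V_2=7 (V_1 = 2, 0, 6, 3, 5): V_3 = 11, 7, 43, 16, 32, mean 21.8.
Difference = 20 − 21.8 = -1.8.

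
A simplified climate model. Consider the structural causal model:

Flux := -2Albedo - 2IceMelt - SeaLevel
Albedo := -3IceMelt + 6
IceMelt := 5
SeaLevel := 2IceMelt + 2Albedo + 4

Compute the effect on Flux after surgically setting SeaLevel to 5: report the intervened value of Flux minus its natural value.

The intervention breaks the incoming arrows to SeaLevel: SeaLevel := 2IceMelt + 2Albedo + 4 no longer applies, and SeaLevel = 5.
Albedo = -3IceMelt + 6  [with IceMelt=5]  = -9
Flux = -2Albedo - 2IceMelt - SeaLevel  [with Albedo=-9, IceMelt=5, SeaLevel=5]  = 3
Without intervention: Albedo = -3IceMelt + 6  [with IceMelt=5]  = -9; SeaLevel = 2IceMelt + 2Albedo + 4  [with IceMelt=5, Albedo=-9]  = -4; Flux = -2Albedo - 2IceMelt - SeaLevel  [with Albedo=-9, IceMelt=5, SeaLevel=-4]  = 12.
Change = 3 − 12 = -9.

-9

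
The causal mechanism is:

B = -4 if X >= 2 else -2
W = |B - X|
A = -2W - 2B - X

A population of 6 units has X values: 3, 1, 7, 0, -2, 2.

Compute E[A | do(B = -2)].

The intervention sets B=-2 in all 6 units regardless of X. Recomputing A per unit gives -9, -3, -21, 0, 6, -6; average -5.5.

-5.5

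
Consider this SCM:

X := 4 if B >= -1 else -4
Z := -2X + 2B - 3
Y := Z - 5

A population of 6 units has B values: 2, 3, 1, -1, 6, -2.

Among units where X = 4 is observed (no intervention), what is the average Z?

E[Z|X=4] averages over only the 5 units with X=4 (B = 2, 3, 1, -1, 6): Z = -7, -5, -9, -13, 1, mean -6.6.

-6.6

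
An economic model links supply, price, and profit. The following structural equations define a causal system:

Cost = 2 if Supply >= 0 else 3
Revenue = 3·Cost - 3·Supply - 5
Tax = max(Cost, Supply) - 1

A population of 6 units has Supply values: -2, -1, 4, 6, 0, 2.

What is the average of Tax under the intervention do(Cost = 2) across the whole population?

The intervention sets Cost=2 in all 6 units regardless of Supply. Recomputing Tax per unit gives 1, 1, 3, 5, 1, 1; average 2.

2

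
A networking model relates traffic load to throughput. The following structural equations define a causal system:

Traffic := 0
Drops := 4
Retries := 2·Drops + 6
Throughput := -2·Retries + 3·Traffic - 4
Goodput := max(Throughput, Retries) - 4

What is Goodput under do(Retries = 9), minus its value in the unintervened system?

-5

do(Retries=9) replaces the equation Retries := 2·Drops + 6 with the constant Retries = 9.
Throughput = -2·Retries + 3·Traffic - 4  [with Retries=9, Traffic=0]  = -22
Goodput = max(Throughput, Retries) - 4  [with Throughput=-22, Retries=9]  = 5
Without intervention: Retries = 2·Drops + 6  [with Drops=4]  = 14; Throughput = -2·Retries + 3·Traffic - 4  [with Retries=14, Traffic=0]  = -32; Goodput = max(Throughput, Retries) - 4  [with Throughput=-32, Retries=14]  = 10.
Change = 5 − 10 = -5.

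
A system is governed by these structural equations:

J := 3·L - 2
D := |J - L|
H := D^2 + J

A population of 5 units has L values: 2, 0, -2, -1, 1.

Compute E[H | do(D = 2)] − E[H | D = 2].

-3

do(D=2) breaks D's dependence on L. With D=2 fixed, H across the units is 8, 2, -4, -1, 5, mean 2.
E[H|D=2] averages over only the 2 units with D=2 (L = 2, 0): H = 8, 2, mean 5.
Difference = 2 − 5 = -3.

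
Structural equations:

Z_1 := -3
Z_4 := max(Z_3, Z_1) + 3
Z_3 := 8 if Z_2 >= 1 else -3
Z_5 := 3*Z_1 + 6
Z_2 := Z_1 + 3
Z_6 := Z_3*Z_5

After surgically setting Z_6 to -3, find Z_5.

-3

do(Z_6=-3) replaces the equation Z_6 := Z_3*Z_5 with the constant Z_6 = -3.
Since Z_5 is not a descendant of the intervened variable, it is unaffected.
Z_5 = 3*Z_1 + 6  [with Z_1=-3]  = -3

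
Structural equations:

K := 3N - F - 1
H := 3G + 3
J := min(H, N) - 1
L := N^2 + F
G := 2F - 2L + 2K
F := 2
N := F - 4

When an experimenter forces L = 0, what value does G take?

-14

do(L=0) replaces the equation L := N^2 + F with the constant L = 0.
N = F - 4  [with F=2]  = -2
K = 3N - F - 1  [with N=-2, F=2]  = -9
G = 2F - 2L + 2K  [with F=2, L=0, K=-9]  = -14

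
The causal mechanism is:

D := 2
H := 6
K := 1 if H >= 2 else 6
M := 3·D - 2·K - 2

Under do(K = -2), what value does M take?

The intervention breaks the incoming arrows to K: K := 1 if H >= 2 else 6 no longer applies, and K = -2.
M = 3·D - 2·K - 2  [with D=2, K=-2]  = 8

8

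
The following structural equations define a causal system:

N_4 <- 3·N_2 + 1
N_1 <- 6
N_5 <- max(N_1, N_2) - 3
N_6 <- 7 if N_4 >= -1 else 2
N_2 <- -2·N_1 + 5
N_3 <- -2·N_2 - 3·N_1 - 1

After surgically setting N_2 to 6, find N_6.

7

Under do(N_2=6), the mechanism N_2 <- -2·N_1 + 5 is discarded; N_2 is fixed at 6.
N_4 = 3·N_2 + 1  [with N_2=6]  = 19
N_6 = 7 if N_4 >= -1 else 2  [with N_4=19]  = 7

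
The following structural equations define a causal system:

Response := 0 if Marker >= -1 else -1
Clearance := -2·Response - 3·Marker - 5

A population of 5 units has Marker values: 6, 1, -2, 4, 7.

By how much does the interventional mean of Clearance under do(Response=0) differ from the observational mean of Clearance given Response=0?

Under do(Response=0), Response's equation is replaced by Response=0 for every unit. Per-unit Clearance: -23, -8, 1, -17, -26. Mean = -14.6.
E[Clearance|Response=0] averages over only the 4 units with Response=0 (Marker = 6, 1, 4, 7): Clearance = -23, -8, -17, -26, mean -18.5.
Difference = -14.6 − (-18.5) = 3.9.

3.9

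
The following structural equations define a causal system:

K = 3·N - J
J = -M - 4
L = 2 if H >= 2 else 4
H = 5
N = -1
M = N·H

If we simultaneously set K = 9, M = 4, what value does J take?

-8

Under do(K = 9, M = 4), each intervened variable's structural equation is replaced by its fixed value.
J = -M - 4  [with M=4]  = -8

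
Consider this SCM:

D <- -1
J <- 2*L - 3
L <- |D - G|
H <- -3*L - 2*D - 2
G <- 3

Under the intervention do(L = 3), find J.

3

do(L=3) replaces the equation L <- |D - G| with the constant L = 3.
J = 2*L - 3  [with L=3]  = 3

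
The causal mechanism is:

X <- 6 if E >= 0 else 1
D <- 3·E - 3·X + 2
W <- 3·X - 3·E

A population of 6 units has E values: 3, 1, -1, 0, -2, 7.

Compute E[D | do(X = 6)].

The intervention sets X=6 in all 6 units regardless of E. Recomputing D per unit gives -7, -13, -19, -16, -22, 5; average -12.

-12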